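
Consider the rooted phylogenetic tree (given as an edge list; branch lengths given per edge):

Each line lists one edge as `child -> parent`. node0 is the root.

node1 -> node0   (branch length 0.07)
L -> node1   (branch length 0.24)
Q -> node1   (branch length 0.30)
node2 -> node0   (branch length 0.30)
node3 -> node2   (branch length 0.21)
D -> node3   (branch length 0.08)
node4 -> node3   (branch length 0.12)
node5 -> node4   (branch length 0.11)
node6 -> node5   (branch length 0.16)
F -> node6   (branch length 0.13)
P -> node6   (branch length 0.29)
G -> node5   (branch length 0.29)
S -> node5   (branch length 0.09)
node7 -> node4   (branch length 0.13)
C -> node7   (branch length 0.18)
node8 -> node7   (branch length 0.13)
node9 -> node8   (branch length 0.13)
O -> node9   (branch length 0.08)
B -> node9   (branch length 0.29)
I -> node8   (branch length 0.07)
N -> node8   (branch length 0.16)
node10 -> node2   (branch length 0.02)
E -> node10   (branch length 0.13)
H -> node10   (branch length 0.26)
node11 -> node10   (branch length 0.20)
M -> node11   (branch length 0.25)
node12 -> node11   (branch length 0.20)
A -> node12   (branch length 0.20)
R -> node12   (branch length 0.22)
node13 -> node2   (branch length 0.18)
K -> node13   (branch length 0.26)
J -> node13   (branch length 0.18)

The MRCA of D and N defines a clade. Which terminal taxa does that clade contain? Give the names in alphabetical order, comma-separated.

B, C, D, F, G, I, N, O, P, S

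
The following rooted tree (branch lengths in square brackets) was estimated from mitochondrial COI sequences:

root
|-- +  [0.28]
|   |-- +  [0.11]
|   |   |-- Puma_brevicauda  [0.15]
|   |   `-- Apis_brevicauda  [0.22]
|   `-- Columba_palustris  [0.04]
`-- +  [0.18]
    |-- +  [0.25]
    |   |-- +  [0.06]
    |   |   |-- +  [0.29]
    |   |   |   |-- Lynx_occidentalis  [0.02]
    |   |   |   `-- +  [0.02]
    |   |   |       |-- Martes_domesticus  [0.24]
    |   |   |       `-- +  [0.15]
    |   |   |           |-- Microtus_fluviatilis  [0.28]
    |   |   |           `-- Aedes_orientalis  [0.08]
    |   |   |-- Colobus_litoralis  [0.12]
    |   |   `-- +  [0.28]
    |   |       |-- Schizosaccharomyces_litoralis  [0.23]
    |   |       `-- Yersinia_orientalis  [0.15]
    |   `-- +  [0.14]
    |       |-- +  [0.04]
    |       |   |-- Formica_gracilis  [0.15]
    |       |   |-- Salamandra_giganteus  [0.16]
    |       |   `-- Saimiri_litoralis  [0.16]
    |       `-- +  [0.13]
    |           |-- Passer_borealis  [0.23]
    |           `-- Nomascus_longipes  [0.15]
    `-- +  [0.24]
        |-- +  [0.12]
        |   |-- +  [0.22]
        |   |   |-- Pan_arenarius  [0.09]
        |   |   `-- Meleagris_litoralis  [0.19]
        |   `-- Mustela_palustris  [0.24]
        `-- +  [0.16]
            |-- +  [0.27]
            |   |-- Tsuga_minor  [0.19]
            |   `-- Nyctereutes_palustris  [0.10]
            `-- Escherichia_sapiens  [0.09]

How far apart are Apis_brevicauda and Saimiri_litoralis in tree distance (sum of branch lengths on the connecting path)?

1.38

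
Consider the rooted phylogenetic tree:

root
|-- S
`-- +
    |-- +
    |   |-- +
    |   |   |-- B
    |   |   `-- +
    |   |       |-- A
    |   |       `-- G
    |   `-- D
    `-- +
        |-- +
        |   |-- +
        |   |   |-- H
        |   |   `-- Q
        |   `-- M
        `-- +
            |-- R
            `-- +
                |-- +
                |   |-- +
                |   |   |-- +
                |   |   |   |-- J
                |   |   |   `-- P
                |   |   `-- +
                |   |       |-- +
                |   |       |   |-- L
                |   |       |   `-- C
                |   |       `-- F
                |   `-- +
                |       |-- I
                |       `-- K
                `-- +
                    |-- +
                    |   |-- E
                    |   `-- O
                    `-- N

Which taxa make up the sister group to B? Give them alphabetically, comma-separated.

A, G

B attaches to the tree at the node subtending (B,(A,G)).
The other lineage descending from that same node — the sister group — is (A,G); its 2 tips in alphabetical order are the answer.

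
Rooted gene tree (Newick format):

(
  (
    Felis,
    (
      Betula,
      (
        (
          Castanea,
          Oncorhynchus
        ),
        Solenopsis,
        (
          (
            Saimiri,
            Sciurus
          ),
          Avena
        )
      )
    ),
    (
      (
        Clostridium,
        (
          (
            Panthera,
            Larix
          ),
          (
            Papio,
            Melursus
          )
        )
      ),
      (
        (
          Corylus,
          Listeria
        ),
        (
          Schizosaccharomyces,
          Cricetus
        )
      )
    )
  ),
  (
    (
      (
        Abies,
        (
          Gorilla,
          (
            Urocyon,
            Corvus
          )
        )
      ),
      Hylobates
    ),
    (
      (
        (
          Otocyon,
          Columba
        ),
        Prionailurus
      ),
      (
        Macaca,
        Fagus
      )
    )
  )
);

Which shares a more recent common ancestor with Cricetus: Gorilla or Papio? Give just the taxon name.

Papio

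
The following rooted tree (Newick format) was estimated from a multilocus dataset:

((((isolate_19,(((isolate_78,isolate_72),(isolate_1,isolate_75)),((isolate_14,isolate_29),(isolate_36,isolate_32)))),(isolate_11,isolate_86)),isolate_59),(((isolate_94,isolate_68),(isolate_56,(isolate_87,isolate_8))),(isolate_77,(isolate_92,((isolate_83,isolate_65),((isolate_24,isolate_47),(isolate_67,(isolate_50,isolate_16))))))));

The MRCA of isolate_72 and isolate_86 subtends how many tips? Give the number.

The MRCA of isolate_72 and isolate_86 is the node subtending ((isolate_19,(((isolate_78,isolate_72),(isolate_1,isolate_75)),((isolate_14,isolate_29),(isolate_36,isolate_32)))),(isolate_11,isolate_86)).
That clade contains 11 terminal taxa: isolate_1, isolate_11, isolate_14, isolate_19, isolate_29, isolate_32, isolate_36, isolate_72, isolate_75, isolate_78, isolate_86.

11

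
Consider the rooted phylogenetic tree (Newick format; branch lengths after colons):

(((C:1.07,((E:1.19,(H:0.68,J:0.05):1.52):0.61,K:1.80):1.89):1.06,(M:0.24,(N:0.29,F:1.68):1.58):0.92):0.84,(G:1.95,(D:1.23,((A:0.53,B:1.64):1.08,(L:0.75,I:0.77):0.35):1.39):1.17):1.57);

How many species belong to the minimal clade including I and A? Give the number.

The MRCA of I and A is the node subtending ((A,B),(L,I)).
That clade contains 4 terminal taxa: A, B, I, L.

4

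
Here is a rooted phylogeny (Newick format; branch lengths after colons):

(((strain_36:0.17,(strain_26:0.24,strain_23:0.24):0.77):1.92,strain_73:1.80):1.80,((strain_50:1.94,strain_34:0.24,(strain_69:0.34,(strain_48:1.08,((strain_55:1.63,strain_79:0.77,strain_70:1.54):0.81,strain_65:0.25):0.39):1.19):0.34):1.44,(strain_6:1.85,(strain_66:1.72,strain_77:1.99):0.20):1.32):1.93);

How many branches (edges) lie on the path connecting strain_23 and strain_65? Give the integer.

10

The MRCA of strain_23 and strain_65 is the root of the tree.
From strain_23 up to that node: 4 branches. From strain_65 up to the same node: 6 branches. Total: 4 + 6 = 10.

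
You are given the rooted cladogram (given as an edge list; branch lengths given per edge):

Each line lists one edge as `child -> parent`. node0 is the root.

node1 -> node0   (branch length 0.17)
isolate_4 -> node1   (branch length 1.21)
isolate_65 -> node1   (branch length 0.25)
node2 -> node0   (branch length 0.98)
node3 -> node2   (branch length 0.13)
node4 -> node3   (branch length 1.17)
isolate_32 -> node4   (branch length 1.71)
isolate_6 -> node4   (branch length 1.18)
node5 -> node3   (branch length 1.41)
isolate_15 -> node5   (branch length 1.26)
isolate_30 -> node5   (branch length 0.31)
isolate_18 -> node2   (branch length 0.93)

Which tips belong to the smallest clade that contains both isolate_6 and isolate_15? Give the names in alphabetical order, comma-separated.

Tracing isolate_6: it sits inside (isolate_32,isolate_6).
Tracing isolate_15: it sits inside (isolate_15,isolate_30).
The smallest clade enclosing both is ((isolate_32,isolate_6),(isolate_15,isolate_30)); the answer is its 4 terminal taxa in alphabetical order.

isolate_15, isolate_30, isolate_32, isolate_6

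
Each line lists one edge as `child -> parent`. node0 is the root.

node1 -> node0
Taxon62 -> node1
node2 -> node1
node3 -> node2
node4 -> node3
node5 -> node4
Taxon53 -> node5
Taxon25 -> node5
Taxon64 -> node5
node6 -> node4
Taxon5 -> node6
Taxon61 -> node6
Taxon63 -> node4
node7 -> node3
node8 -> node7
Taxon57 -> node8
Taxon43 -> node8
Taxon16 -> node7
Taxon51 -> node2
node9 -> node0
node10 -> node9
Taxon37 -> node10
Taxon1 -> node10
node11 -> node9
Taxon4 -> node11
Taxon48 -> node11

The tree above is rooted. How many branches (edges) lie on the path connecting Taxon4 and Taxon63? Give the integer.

8

The MRCA of Taxon4 and Taxon63 is the root of the tree.
From Taxon4 up to that node: 3 branches. From Taxon63 up to the same node: 5 branches. Total: 3 + 5 = 8.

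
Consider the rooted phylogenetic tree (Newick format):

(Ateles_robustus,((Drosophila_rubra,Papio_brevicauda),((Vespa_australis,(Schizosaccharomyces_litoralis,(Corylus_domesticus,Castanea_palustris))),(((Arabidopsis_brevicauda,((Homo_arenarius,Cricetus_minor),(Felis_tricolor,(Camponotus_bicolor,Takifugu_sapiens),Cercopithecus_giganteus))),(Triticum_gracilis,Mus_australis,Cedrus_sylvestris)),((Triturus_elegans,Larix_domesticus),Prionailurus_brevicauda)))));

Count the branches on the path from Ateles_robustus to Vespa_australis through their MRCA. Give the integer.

5

The MRCA of Ateles_robustus and Vespa_australis is the root of the tree.
From Ateles_robustus up to that node: 1 branch. From Vespa_australis up to the same node: 4 branches. Total: 1 + 4 = 5.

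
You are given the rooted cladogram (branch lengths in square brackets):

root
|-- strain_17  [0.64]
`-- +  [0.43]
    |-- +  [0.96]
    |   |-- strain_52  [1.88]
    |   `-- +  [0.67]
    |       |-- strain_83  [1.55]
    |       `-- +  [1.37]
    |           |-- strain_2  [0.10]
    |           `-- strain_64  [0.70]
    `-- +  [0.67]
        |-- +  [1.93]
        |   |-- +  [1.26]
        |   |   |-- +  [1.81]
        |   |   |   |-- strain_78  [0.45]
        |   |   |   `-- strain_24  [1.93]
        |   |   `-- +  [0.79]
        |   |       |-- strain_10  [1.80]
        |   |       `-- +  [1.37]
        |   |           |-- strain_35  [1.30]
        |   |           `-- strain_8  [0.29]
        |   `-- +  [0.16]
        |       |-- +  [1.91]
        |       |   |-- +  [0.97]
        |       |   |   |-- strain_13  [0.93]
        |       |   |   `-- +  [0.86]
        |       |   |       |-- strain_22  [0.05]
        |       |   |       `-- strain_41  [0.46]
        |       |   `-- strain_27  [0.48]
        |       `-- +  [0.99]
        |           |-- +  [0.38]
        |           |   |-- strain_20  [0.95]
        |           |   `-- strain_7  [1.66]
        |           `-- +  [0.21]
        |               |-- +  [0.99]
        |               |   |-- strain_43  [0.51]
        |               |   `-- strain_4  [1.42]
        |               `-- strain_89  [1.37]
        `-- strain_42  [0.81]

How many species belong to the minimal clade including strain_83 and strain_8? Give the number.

19

The MRCA of strain_83 and strain_8 is the node subtending ((strain_52,(strain_83,(strain_2,strain_64))),((((strain_78,strain_24),(strain_10,(strain_35,strain_8))),(((strain_13,(strain_22,strain_41)),strain_27),((strain_20,strain_7),((strain_43,strain_4),strain_89)))),strain_42)).
That clade contains 19 terminal taxa: strain_10, strain_13, strain_2, strain_20, strain_22, strain_24, strain_27, strain_35, strain_4, strain_41, strain_42, strain_43, strain_52, strain_64, strain_7, strain_78, strain_8, strain_83, strain_89.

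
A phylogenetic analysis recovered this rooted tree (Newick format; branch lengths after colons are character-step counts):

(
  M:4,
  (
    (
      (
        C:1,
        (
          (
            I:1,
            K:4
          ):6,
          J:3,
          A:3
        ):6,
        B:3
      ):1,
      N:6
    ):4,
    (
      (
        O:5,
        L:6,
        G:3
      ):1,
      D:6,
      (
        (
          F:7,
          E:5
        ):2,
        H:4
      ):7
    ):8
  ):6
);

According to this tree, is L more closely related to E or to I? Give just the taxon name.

E

The MRCA of L and E subtends ((O,L,G),D,((F,E),H)) (7 taxa).
The MRCA of L and I subtends (((C,((I,K),J,A),B),N),((O,L,G),D,((F,E),H))) (14 taxa).
The first is nested inside the second, so L shares a more recent common ancestor with E.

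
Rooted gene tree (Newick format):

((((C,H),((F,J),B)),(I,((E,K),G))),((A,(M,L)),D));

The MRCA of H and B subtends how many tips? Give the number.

The MRCA of H and B is the node subtending ((C,H),((F,J),B)).
That clade contains 5 terminal taxa: B, C, F, H, J.

5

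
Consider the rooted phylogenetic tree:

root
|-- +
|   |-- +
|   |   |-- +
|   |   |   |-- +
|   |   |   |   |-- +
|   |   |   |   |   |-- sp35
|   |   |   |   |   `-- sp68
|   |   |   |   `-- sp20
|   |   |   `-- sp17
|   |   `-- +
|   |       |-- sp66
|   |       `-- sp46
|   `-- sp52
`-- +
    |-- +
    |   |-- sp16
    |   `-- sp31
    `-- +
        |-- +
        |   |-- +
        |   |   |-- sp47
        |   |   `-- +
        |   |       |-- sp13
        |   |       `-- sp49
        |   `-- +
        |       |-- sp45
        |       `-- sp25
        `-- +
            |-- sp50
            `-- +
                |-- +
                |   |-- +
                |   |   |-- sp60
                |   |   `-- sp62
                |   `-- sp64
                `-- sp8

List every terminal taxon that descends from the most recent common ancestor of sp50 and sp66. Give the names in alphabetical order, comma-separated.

sp13, sp16, sp17, sp20, sp25, sp31, sp35, sp45, sp46, sp47, sp49, sp50, sp52, sp60, sp62, sp64, sp66, sp68, sp8

Tracing sp50: it sits inside (sp50,(((sp60,sp62),sp64),sp8)).
Tracing sp66: it sits inside (sp66,sp46).
The smallest clade enclosing both is the whole tree (their MRCA is the root), so the answer is all 19 tips in alphabetical order.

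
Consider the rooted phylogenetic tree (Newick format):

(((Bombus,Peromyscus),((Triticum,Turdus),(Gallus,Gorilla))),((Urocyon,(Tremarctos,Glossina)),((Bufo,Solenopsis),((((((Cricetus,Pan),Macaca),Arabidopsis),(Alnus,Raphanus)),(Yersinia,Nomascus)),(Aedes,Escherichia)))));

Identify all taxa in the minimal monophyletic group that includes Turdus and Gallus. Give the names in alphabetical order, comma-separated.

Gallus, Gorilla, Triticum, Turdus

Tracing Turdus: it sits inside (Triticum,Turdus).
Tracing Gallus: it sits inside (Gallus,Gorilla).
The smallest clade enclosing both is ((Triticum,Turdus),(Gallus,Gorilla)); the answer is its 4 terminal taxa in alphabetical order.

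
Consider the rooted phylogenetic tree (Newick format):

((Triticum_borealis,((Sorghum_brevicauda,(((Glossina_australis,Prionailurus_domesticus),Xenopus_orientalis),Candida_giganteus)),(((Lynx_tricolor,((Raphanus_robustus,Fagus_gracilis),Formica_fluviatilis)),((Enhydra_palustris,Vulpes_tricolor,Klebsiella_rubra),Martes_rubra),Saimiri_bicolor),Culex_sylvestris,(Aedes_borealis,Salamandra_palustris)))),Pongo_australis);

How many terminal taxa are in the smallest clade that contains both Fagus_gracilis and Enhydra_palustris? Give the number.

The MRCA of Fagus_gracilis and Enhydra_palustris is the node subtending ((Lynx_tricolor,((Raphanus_robustus,Fagus_gracilis),Formica_fluviatilis)),((Enhydra_palustris,Vulpes_tricolor,Klebsiella_rubra),Martes_rubra),Saimiri_bicolor).
That clade contains 9 terminal taxa: Enhydra_palustris, Fagus_gracilis, Formica_fluviatilis, Klebsiella_rubra, Lynx_tricolor, Martes_rubra, Raphanus_robustus, Saimiri_bicolor, Vulpes_tricolor.

9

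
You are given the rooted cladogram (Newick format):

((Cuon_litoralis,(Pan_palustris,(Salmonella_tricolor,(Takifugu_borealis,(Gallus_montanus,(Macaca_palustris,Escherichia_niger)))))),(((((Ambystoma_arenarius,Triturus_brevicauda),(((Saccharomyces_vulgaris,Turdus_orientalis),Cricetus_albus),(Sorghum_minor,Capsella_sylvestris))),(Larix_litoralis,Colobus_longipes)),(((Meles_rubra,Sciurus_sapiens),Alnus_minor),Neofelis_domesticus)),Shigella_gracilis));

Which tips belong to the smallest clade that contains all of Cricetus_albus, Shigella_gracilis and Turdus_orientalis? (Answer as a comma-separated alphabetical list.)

Alnus_minor, Ambystoma_arenarius, Capsella_sylvestris, Colobus_longipes, Cricetus_albus, Larix_litoralis, Meles_rubra, Neofelis_domesticus, Saccharomyces_vulgaris, Sciurus_sapiens, Shigella_gracilis, Sorghum_minor, Triturus_brevicauda, Turdus_orientalis

Tracing Cricetus_albus: it sits inside ((Saccharomyces_vulgaris,Turdus_orientalis),Cricetus_albus).
Tracing Shigella_gracilis: it sits inside (((((Ambystoma_arenarius,Triturus_brevicauda),(((Saccharomyces_vulgaris,Turdus_orientalis),Cricetus_albus),(Sorghum_minor,Capsella_sylvestris))),(Larix_litoralis,Colobus_longipes)),(((Meles_rubra,Sciurus_sapiens),Alnus_minor),Neofelis_domesticus)),Shigella_gracilis).
Tracing Turdus_orientalis: it sits inside (Saccharomyces_vulgaris,Turdus_orientalis).
The smallest clade enclosing all 3 is (((((Ambystoma_arenarius,Triturus_brevicauda),(((Saccharomyces_vulgaris,Turdus_orientalis),Cricetus_albus),(Sorghum_minor,Capsella_sylvestris))),(Larix_litoralis,Colobus_longipes)),(((Meles_rubra,Sciurus_sapiens),Alnus_minor),Neofelis_domesticus)),Shigella_gracilis); the answer is its 14 terminal taxa in alphabetical order.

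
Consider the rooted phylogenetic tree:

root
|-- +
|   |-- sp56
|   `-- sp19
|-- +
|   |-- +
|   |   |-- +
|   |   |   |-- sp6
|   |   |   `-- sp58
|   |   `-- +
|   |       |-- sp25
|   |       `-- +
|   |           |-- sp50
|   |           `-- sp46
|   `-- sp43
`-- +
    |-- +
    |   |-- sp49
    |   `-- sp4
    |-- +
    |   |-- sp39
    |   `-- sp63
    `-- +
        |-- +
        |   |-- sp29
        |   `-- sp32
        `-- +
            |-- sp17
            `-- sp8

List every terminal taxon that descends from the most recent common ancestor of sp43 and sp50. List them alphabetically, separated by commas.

sp25, sp43, sp46, sp50, sp58, sp6

Tracing sp43: it sits inside (((sp6,sp58),(sp25,(sp50,sp46))),sp43).
Tracing sp50: it sits inside (sp50,sp46).
The smallest clade enclosing both is (((sp6,sp58),(sp25,(sp50,sp46))),sp43); the answer is its 6 terminal taxa in alphabetical order.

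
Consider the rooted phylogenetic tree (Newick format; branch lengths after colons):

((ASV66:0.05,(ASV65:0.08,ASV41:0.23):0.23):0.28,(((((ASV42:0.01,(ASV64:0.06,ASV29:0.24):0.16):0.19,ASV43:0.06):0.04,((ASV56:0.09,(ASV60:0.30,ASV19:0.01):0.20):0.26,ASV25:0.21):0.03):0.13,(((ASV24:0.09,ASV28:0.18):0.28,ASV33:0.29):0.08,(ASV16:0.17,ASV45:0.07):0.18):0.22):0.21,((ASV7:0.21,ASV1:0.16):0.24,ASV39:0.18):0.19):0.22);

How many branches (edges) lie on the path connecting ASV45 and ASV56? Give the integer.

7

The MRCA of ASV45 and ASV56 is the node subtending ((((ASV42,(ASV64,ASV29)),ASV43),((ASV56,(ASV60,ASV19)),ASV25)),(((ASV24,ASV28),ASV33),(ASV16,ASV45))).
From ASV45 up to that node: 3 branches. From ASV56 up to the same node: 4 branches. Total: 3 + 4 = 7.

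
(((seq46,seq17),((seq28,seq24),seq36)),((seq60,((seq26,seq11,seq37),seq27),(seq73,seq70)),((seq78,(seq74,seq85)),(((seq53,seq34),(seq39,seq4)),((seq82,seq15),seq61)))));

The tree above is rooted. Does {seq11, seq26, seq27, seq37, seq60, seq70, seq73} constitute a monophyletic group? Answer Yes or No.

The most recent common ancestor of these taxa subtends (seq60,((seq26,seq11,seq37),seq27),(seq73,seq70)).
That clade has exactly 7 tips — every listed taxon and nothing else — so the group is monophyletic.

Yes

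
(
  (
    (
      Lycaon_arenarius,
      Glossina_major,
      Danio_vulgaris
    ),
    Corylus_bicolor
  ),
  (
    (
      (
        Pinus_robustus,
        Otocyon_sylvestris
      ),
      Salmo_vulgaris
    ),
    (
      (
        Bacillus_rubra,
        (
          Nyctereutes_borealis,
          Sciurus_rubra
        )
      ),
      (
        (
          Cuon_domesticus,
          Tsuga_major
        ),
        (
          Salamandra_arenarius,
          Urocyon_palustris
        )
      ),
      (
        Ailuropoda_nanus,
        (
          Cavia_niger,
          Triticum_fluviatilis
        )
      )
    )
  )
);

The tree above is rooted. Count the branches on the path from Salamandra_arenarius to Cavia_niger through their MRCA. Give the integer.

6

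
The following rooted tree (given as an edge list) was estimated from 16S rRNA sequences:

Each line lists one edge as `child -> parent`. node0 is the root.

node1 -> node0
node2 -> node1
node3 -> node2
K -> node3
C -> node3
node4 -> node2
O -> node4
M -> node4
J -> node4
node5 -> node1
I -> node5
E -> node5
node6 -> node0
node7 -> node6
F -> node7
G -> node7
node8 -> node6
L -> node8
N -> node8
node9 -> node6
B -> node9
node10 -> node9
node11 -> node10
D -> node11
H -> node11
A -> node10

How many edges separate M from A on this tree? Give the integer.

8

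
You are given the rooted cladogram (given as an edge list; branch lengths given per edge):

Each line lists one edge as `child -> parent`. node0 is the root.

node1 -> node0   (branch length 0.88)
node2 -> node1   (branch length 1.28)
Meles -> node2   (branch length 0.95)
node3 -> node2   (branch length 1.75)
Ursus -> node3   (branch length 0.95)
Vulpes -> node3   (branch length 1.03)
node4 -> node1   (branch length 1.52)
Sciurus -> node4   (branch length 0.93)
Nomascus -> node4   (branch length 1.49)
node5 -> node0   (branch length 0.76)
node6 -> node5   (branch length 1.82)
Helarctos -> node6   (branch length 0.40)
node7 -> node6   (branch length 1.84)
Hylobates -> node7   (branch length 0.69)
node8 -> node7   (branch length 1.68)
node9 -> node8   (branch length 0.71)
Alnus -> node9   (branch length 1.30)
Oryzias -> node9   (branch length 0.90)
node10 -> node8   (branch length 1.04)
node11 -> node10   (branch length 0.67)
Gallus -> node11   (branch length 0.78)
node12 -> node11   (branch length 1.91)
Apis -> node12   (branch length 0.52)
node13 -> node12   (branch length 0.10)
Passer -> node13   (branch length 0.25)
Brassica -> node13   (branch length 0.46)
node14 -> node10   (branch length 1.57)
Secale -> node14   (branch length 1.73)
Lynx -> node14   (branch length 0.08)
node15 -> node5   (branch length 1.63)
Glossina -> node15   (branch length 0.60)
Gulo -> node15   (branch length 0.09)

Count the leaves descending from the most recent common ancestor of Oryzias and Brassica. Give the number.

8

The MRCA of Oryzias and Brassica is the node subtending ((Alnus,Oryzias),((Gallus,(Apis,(Passer,Brassica))),(Secale,Lynx))).
That clade contains 8 terminal taxa: Alnus, Apis, Brassica, Gallus, Lynx, Oryzias, Passer, Secale.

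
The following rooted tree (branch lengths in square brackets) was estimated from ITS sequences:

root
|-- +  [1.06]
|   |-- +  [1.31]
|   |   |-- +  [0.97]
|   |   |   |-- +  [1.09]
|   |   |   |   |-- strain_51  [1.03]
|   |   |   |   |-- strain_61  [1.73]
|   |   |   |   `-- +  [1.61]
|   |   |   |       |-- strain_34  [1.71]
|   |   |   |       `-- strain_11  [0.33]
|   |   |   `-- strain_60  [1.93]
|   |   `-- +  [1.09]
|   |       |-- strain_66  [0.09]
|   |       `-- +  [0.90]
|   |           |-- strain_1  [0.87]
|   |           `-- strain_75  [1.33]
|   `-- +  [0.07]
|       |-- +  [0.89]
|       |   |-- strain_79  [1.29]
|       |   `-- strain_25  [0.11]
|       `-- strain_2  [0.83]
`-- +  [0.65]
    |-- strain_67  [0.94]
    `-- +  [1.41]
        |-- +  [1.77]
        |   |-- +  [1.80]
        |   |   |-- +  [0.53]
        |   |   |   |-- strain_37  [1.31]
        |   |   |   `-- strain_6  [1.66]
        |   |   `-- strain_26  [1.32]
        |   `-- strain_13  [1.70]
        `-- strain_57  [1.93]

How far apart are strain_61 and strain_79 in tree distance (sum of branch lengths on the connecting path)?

7.35

The path runs strain_61 → … → MRCA → … → strain_79; the MRCA is the node subtending ((((strain_51,strain_61,(strain_34,strain_11)),strain_60),(strain_66,(strain_1,strain_75))),((strain_79,strain_25),strain_2)).
Branch lengths along that path: 1.73 + 1.09 + 0.97 + 1.31 + 0.07 + 0.89 + 1.29 = 7.35.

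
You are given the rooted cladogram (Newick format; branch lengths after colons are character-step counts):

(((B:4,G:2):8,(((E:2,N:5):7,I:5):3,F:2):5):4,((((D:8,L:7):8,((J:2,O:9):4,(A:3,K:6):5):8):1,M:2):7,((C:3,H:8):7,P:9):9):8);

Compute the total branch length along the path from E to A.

The path runs E → … → MRCA → … → A; the MRCA is the root of the tree.
Branch lengths along that path: 2 + 7 + 3 + 5 + 4 + 8 + 7 + 1 + 8 + 5 + 3 = 53.

53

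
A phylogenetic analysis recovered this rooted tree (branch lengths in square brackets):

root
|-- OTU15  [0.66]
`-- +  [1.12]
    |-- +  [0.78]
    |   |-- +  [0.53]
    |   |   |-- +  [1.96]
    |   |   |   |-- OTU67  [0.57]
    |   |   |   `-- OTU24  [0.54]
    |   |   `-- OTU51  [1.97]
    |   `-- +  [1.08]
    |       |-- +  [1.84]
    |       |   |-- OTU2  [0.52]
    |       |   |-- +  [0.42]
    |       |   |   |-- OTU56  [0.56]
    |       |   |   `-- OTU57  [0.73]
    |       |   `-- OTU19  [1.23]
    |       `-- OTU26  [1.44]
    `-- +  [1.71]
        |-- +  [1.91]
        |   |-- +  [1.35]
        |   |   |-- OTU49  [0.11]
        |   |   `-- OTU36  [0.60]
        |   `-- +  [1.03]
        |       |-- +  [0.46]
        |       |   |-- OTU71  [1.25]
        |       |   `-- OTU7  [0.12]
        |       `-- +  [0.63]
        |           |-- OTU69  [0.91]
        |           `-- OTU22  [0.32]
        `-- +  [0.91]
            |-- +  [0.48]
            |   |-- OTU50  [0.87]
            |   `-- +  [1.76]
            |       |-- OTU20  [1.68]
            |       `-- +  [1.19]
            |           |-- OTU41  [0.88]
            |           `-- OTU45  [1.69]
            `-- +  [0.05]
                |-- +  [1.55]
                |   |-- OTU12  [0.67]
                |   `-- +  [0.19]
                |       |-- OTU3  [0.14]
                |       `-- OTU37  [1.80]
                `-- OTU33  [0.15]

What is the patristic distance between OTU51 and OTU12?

The path runs OTU51 → … → MRCA → … → OTU12; the MRCA is the node subtending ((((OTU67,OTU24),OTU51),((OTU2,(OTU56,OTU57),OTU19),OTU26)),(((OTU49,OTU36),((OTU71,OTU7),(OTU69,OTU22))),((OTU50,(OTU20,(OTU41,OTU45))),((OTU12,(OTU3,OTU37)),OTU33)))).
Branch lengths along that path: 1.97 + 0.53 + 0.78 + 1.71 + 0.91 + 0.05 + 1.55 + 0.67 = 8.17.

8.17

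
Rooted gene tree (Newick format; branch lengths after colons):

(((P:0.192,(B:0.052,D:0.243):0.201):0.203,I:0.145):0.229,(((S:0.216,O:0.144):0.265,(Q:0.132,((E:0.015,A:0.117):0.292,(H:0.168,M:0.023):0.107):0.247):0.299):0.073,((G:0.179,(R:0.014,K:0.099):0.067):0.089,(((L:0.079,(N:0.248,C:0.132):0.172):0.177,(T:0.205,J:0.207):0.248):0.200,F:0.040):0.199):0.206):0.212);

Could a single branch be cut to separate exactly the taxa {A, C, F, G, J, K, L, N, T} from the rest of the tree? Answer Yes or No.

No

The MRCA of the listed taxa subtends (((S,O),(Q,((E,A),(H,M)))),((G,(R,K)),(((L,(N,C)),(T,J)),F))).
That clade also contains E, H, M, O, Q, R, S, which are not in the proposed group, so the group is not monophyletic.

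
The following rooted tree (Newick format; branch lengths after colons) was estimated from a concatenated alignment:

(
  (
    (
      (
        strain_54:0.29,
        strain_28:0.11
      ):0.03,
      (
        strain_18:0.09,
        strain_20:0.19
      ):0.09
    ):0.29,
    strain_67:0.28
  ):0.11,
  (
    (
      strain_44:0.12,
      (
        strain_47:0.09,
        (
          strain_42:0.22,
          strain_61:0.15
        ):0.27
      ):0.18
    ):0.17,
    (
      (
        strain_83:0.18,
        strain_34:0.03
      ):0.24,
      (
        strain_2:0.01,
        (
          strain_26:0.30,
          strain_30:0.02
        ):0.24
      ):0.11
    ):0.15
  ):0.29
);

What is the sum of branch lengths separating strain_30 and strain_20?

The path runs strain_30 → … → MRCA → … → strain_20; the MRCA is the root of the tree.
Branch lengths along that path: 0.02 + 0.24 + 0.11 + 0.15 + 0.29 + 0.11 + 0.29 + 0.09 + 0.19 = 1.49.

1.49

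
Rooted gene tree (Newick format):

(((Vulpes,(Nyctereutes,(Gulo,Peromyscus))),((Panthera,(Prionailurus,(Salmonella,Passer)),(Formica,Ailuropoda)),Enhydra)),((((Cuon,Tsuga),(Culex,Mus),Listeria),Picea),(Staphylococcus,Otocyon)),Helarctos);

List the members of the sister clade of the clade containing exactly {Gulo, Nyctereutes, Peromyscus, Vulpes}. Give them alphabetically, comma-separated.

Ailuropoda, Enhydra, Formica, Panthera, Passer, Prionailurus, Salmonella

The clade containing exactly {Gulo, Nyctereutes, Peromyscus, Vulpes} attaches to the tree at the node subtending ((Vulpes,(Nyctereutes,(Gulo,Peromyscus))),((Panthera,(Prionailurus,(Salmonella,Passer)),(Formica,Ailuropoda)),Enhydra)).
The other lineage descending from that same node — the sister group — is ((Panthera,(Prionailurus,(Salmonella,Passer)),(Formica,Ailuropoda)),Enhydra); its 7 tips in alphabetical order are the answer.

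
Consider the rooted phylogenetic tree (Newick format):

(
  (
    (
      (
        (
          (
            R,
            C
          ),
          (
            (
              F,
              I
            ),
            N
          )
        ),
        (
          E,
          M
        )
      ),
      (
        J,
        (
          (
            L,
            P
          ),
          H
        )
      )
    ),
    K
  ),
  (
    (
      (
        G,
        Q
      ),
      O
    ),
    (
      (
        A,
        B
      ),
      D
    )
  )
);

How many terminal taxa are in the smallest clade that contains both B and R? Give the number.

18

The MRCA of B and R is the root, so the clade is the entire tree.
That clade contains 18 terminal taxa: A, B, C, D, E, F, G, H, I, J, K, L, M, N, O, P, Q, R.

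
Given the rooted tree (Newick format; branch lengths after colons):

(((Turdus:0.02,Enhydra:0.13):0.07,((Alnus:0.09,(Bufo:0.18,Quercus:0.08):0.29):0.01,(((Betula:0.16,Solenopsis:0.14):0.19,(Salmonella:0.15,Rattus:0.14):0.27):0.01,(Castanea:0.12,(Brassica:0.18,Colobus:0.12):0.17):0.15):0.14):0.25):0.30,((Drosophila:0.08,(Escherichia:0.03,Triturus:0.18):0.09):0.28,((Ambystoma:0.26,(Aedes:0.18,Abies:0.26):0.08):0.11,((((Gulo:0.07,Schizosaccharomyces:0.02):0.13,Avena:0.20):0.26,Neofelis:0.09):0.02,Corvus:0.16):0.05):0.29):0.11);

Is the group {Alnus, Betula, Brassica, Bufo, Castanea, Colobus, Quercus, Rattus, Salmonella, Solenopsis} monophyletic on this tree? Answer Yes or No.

Yes

The most recent common ancestor of these taxa subtends ((Alnus,(Bufo,Quercus)),(((Betula,Solenopsis),(Salmonella,Rattus)),(Castanea,(Brassica,Colobus)))).
That clade has exactly 10 tips — every listed taxon and nothing else — so the group is monophyletic.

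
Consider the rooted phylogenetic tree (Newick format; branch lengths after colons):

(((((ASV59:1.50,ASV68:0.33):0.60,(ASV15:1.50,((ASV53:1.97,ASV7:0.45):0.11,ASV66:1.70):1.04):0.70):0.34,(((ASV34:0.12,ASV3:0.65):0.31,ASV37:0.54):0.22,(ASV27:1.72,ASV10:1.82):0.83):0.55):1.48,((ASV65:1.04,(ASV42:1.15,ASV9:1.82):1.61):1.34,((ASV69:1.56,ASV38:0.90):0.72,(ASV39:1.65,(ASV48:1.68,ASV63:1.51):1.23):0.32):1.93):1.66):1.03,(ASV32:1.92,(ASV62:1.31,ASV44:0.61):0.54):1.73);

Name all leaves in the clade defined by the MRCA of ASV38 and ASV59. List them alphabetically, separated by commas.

ASV10, ASV15, ASV27, ASV3, ASV34, ASV37, ASV38, ASV39, ASV42, ASV48, ASV53, ASV59, ASV63, ASV65, ASV66, ASV68, ASV69, ASV7, ASV9

Tracing ASV38: it sits inside (ASV69,ASV38).
Tracing ASV59: it sits inside (ASV59,ASV68).
The smallest clade enclosing both is ((((ASV59,ASV68),(ASV15,((ASV53,ASV7),ASV66))),(((ASV34,ASV3),ASV37),(ASV27,ASV10))),((ASV65,(ASV42,ASV9)),((ASV69,ASV38),(ASV39,(ASV48,ASV63))))); the answer is its 19 terminal taxa in alphabetical order.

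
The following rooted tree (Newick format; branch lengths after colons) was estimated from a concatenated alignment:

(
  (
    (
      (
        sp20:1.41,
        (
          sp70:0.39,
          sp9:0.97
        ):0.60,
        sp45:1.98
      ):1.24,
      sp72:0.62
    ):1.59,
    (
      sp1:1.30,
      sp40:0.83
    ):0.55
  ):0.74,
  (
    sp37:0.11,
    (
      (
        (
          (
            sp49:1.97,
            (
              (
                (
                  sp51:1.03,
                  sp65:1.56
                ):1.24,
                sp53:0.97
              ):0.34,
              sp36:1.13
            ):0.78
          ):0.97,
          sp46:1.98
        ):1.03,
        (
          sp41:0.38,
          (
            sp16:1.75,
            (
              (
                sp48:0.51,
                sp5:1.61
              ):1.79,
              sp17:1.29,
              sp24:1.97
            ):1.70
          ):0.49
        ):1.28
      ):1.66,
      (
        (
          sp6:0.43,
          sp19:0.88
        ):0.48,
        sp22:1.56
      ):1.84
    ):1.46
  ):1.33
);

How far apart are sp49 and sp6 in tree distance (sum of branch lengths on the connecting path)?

8.38

The path runs sp49 → … → MRCA → … → sp6; the MRCA is the node subtending ((((sp49,(((sp51,sp65),sp53),sp36)),sp46),(sp41,(sp16,((sp48,sp5),sp17,sp24)))),((sp6,sp19),sp22)).
Branch lengths along that path: 1.97 + 0.97 + 1.03 + 1.66 + 1.84 + 0.48 + 0.43 = 8.38.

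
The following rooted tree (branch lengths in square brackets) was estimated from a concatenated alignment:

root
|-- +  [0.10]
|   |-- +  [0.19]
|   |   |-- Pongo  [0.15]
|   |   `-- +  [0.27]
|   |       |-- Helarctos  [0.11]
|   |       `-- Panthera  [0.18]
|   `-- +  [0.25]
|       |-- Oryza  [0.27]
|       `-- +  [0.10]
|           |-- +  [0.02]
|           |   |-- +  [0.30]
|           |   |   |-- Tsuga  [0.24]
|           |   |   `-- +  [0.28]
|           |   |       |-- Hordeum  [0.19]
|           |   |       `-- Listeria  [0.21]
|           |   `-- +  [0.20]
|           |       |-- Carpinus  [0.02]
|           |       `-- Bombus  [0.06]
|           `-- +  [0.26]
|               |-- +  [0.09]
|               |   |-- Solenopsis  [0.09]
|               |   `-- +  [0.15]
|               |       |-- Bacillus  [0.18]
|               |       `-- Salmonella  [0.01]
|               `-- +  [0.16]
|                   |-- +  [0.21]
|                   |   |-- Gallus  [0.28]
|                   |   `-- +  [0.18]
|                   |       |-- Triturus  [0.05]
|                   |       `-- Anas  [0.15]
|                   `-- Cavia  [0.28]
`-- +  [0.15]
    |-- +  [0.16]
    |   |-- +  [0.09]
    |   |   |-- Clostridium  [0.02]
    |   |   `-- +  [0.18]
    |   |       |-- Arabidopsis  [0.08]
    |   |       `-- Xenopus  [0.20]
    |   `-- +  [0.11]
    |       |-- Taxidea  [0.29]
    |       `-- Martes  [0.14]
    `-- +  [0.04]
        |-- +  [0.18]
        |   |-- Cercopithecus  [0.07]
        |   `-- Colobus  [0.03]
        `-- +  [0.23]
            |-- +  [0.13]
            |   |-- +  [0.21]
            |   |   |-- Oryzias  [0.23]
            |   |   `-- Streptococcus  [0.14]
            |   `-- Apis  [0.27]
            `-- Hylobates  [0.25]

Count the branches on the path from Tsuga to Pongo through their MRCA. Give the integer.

7

The MRCA of Tsuga and Pongo is the node subtending ((Pongo,(Helarctos,Panthera)),(Oryza,(((Tsuga,(Hordeum,Listeria)),(Carpinus,Bombus)),((Solenopsis,(Bacillus,Salmonella)),((Gallus,(Triturus,Anas)),Cavia))))).
From Tsuga up to that node: 5 branches. From Pongo up to the same node: 2 branches. Total: 5 + 2 = 7.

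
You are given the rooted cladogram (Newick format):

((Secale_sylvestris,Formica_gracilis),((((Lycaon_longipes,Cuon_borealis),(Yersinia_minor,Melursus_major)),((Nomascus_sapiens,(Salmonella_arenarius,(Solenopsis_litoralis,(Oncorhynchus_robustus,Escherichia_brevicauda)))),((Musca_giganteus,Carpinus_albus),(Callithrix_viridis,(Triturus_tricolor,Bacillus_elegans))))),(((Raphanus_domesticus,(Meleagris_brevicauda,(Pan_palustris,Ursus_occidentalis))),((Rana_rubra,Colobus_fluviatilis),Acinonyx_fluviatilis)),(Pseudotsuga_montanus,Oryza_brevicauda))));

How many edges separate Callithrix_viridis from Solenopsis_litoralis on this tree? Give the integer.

The MRCA of Callithrix_viridis and Solenopsis_litoralis is the node subtending ((Nomascus_sapiens,(Salmonella_arenarius,(Solenopsis_litoralis,(Oncorhynchus_robustus,Escherichia_brevicauda)))),((Musca_giganteus,Carpinus_albus),(Callithrix_viridis,(Triturus_tricolor,Bacillus_elegans)))).
From Callithrix_viridis up to that node: 3 branches. From Solenopsis_litoralis up to the same node: 4 branches. Total: 3 + 4 = 7.

7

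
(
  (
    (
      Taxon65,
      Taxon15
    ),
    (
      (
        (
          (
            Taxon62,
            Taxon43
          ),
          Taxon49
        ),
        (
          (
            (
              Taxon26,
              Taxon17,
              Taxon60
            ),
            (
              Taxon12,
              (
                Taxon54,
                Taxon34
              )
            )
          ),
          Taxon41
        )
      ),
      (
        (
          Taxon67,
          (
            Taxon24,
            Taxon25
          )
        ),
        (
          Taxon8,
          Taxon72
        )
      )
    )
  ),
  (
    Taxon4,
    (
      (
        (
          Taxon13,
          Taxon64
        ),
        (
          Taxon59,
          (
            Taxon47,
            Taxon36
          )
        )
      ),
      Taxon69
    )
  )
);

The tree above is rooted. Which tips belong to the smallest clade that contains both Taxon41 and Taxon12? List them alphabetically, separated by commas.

Tracing Taxon41: it sits inside (((Taxon26,Taxon17,Taxon60),(Taxon12,(Taxon54,Taxon34))),Taxon41).
Tracing Taxon12: it sits inside (Taxon12,(Taxon54,Taxon34)).
The smallest clade enclosing both is (((Taxon26,Taxon17,Taxon60),(Taxon12,(Taxon54,Taxon34))),Taxon41); the answer is its 7 terminal taxa in alphabetical order.

Taxon12, Taxon17, Taxon26, Taxon34, Taxon41, Taxon54, Taxon60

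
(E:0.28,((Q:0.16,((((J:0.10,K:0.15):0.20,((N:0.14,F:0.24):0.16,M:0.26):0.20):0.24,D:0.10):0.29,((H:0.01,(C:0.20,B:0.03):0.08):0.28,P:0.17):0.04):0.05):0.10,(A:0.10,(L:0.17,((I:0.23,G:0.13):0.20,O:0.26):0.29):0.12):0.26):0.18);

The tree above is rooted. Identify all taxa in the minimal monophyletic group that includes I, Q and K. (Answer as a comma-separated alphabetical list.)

A, B, C, D, F, G, H, I, J, K, L, M, N, O, P, Q

Tracing I: it sits inside (I,G).
Tracing Q: it sits inside (Q,((((J,K),((N,F),M)),D),((H,(C,B)),P))).
Tracing K: it sits inside (J,K).
The smallest clade enclosing all 3 is ((Q,((((J,K),((N,F),M)),D),((H,(C,B)),P))),(A,(L,((I,G),O)))); the answer is its 16 terminal taxa in alphabetical order.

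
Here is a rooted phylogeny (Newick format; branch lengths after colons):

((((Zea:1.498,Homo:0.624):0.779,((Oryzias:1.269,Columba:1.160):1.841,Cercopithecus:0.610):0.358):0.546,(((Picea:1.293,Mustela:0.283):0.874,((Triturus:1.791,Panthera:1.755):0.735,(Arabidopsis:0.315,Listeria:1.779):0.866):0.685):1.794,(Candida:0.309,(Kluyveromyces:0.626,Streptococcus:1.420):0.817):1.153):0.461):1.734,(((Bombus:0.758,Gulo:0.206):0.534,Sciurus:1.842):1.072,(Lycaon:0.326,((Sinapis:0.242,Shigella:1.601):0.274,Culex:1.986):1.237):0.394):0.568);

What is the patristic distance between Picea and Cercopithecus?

The path runs Picea → … → MRCA → … → Cercopithecus; the MRCA is the node subtending (((Zea,Homo),((Oryzias,Columba),Cercopithecus)),(((Picea,Mustela),((Triturus,Panthera),(Arabidopsis,Listeria))),(Candida,(Kluyveromyces,Streptococcus)))).
Branch lengths along that path: 1.293 + 0.874 + 1.794 + 0.461 + 0.546 + 0.358 + 0.610 = 5.936.

5.936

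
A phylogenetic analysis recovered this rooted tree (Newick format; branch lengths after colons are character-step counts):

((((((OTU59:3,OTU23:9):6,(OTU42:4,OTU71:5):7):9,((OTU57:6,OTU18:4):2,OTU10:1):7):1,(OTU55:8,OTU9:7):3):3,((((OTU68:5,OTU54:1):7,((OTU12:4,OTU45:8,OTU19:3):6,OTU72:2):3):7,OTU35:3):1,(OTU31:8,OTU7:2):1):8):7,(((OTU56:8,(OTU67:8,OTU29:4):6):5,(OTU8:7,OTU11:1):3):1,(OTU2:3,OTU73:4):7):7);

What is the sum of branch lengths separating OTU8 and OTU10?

The path runs OTU8 → … → MRCA → … → OTU10; the MRCA is the root of the tree.
Branch lengths along that path: 7 + 3 + 1 + 7 + 7 + 3 + 1 + 7 + 1 = 37.

37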